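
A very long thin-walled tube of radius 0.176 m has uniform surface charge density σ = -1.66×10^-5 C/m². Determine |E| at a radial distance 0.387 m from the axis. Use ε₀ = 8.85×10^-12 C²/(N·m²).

Coaxial Gaussian cylinder, radius r = 0.387 m, length L (r > 0.176 m).
The whole shell is enclosed: λ_enc = σ·2πR = (-1.66×10^-5)·2π·(0.176) = -1.836e-5 C/m.
By Gauss's law (flux through the curved wall only), E·2πrL = λ_enc L/ε₀.
E = |λ_enc|/(2πε₀r) = (1.836e-5)/(2π·8.85×10^-12·0.387) = 8.53×10^5 N/C.

|E| = 8.53e5 V/m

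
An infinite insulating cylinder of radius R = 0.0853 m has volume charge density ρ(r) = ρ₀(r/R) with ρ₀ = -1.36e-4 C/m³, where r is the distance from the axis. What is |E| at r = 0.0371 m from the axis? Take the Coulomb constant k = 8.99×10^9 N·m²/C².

By cylindrical symmetry E is radial; use a coaxial Gaussian cylinder of radius 0.0371 m and length L (r < R).
λ_enc = ∫₀^r ρ(r')·2πr' dr' = (2πρ₀/R)·r^3/3 = -1.705×10^-7 C/m.
Applying ∮E·dA = Q_enc/ε₀ with the end caps contributing no flux:
E = 2k|λ_enc|/r = 2(8.99×10^9)(1.705e-7)/(0.0371) = 8.26e4 N/C.

|E| ≈ 8.26e4 N/C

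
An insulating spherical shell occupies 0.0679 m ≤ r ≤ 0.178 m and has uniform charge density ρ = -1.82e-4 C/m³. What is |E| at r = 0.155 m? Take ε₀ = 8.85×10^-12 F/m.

Symmetry ⇒ E = E(r) r̂. Gaussian sphere of radius r = 0.155 m (within the shell material, 0.0679 m < r < 0.178 m).
Enclosed charge is the volume from a to r: Q_enc = (4π/3)ρ(r³ − a³) = -2.60e-6 C.
Since E is radial and uniform over the Gaussian sphere, Φ = E·4πr² = Q_enc/ε₀.
E = |Q_enc|/(4πε₀r²) = (2.60×10^-6)/(4π·8.85×10^-12·(0.155)²) = 9.73×10^5 N/C.

E = 9.73×10^5 N/C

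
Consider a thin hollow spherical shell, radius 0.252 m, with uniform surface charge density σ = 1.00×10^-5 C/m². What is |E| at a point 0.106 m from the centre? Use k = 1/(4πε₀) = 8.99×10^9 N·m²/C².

E = 0 (no enclosed charge)

By spherical symmetry E is radial; choose a Gaussian sphere of radius r = 0.106 m (inside the shell, r < 0.252 m).
No charge lies within this surface, so Q_enc = 0 and Gauss's law gives E·4πr² = 0 ⇒ E = 0.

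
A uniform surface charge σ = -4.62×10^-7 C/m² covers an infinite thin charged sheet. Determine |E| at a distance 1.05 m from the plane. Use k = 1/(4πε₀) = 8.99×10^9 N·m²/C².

The symmetry is planar: E is normal to the sheet and the same magnitude on both sides. Take a pillbox straddling the sheet with end-cap area A.
Only the two end caps contribute flux: Φ = 2EA. With Q_enc = σA, Gauss's law gives E = |σ|/(2ε₀).
E = 2πk|σ| = 2π(8.99×10^9)(4.62e-7) = 2.61e4 N/C.

E ≈ 2.61×10^4 N/C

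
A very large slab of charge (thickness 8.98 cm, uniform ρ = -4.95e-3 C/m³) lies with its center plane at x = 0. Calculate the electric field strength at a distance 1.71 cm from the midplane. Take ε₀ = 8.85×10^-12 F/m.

By symmetry E is perpendicular to the slab. A Gaussian pillbox from −1.71 cm to +1.71 cm (face area A) lies entirely within the slab.
Q_enc = ρ·(2x)·A and flux = 2EA, so 2EA = 2ρxA/ε₀ ⇒ E = |ρ|x/ε₀.
E = (4.95×10^-3)(0.0171)/(8.85×10^-12) = 9.56×10^6 N/C.

|E| ≈ 9.56e6 V/m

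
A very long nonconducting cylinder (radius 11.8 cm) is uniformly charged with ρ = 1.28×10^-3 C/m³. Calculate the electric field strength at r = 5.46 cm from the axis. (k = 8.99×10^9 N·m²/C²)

By cylindrical symmetry E is radial; use a coaxial Gaussian cylinder of radius 5.46 cm and length L (r < R).
Enclosed charge per unit length: λ_enc = ρ·πr² = (1.28e-3)π(0.0546)² = 1.199×10^-5 C/m.
By Gauss's law (flux through the curved wall only), E·2πrL = λ_enc L/ε₀.
E = 2k|λ_enc|/r = 2(8.99×10^9)(1.199e-5)/(0.0546) = 3.95e6 N/C.

3.95×10^6 V/m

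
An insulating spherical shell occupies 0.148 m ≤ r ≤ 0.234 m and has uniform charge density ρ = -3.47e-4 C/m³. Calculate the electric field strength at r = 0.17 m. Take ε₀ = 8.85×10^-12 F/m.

|E| = 7.56×10^5 N/C

By spherical symmetry E is radial; choose a Gaussian sphere of radius r = 0.17 m (within the shell material, 0.148 m < r < 0.234 m).
Enclosed charge is the volume from a to r: Q_enc = (4π/3)ρ(r³ − a³) = -2.429×10^-6 C.
Gauss's law: E·4πr² = Q_enc/ε₀.
E = |Q_enc|/(4πε₀r²) = (2.429e-6)/(4π·8.85×10^-12·(0.17)²) = 7.56×10^5 N/C.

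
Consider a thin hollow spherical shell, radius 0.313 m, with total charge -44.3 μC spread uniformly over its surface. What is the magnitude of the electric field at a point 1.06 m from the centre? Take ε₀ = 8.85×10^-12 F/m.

By spherical symmetry E is radial; choose a Gaussian sphere of radius r = 1.06 m (r > 0.313 m).
The entire shell is enclosed: Q_enc = -4.43×10^-5 C.
Gauss's law: E·4πr² = Q_enc/ε₀.
E = |Q_enc|/(4πε₀r²) = (4.43×10^-5)/(4π·8.85×10^-12·(1.06)²) = 3.55×10^5 N/C.

|E| = 3.55e5 N/C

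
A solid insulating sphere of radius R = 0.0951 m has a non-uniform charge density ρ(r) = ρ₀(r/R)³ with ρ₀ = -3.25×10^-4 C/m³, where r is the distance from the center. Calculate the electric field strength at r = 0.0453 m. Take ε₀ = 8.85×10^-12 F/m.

Take a concentric spherical Gaussian surface of radius r = 0.0453 m (r < R).
Q_enc = ∫₀^r ρ(r')·4πr'² dr' = (4πρ₀/R³) ∫₀^r r'^5 dr' = 4πρ₀ r^6/(6·R³) = -6.839×10^-9 C.
By Gauss's law, ∮E·dA = E·4πr² = Q_enc/ε₀.
E = |Q_enc|/(4πε₀r²) = (6.839e-9)/(4π·8.85×10^-12·(0.0453)²) = 3.00×10^4 N/C.

|E| ≈ 3.00×10^4 V/m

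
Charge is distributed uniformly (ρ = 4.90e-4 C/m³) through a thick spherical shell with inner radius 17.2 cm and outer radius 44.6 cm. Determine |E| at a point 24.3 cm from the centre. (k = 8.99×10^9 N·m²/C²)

2.89×10^6 N/C

Take a concentric spherical Gaussian surface of radius r = 24.3 cm (within the shell material, 17.2 cm < r < 44.6 cm).
Enclosed charge is the volume from a to r: Q_enc = (4π/3)ρ(r³ − a³) = 1.901×10^-5 C.
Since E is radial and uniform over the Gaussian sphere, Φ = E·4πr² = Q_enc/ε₀.
E = k|Q_enc|/r² = (8.99×10^9)(1.901e-5)/(0.243)² = 2.89×10^6 N/C.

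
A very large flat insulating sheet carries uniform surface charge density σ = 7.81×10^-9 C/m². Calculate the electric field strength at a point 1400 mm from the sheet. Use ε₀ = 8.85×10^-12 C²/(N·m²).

By planar symmetry E is perpendicular to the sheet and uniform; use a Gaussian pillbox with flat faces of area A on each side of the sheet.
Only the two end caps contribute flux: Φ = 2EA. With Q_enc = σA, Gauss's law gives E = |σ|/(2ε₀).
E = |σ|/(2ε₀) = (7.81×10^-9)/(2·8.85×10^-12) = 441 N/C.

E ≈ 441 N/C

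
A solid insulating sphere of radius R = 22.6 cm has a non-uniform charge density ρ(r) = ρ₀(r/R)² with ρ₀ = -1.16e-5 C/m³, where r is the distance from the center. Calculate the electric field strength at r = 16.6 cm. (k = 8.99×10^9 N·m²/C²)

Use a concentric Gaussian sphere at r = 16.6 cm (r < R).
Integrate the density: Q_enc = 4π ∫₀^r ρ₀(r'/R)^2 r'² dr' = 4πρ₀ r^5/(5·R²) = -7.195×10^-8 C.
Gauss's law: E·4πr² = Q_enc/ε₀.
E = k|Q_enc|/r² = (8.99×10^9)(7.195×10^-8)/(0.166)² = 2.35×10^4 N/C.

2.35×10^4 V/m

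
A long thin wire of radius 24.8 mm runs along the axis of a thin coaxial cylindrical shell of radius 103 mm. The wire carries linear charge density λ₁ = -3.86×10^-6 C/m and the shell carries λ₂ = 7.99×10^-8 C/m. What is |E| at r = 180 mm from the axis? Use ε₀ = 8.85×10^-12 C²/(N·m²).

Take a coaxial cylindrical Gaussian surface of radius r = 180 mm and length L (r > 103 mm, enclosing both).
λ_enc = λ₁ + λ₂ = (-3.86×10^-6) + (7.99×10^-8) = -3.78×10^-6 C/m.
Applying ∮E·dA = Q_enc/ε₀ with the end caps contributing no flux:
E = |λ_enc|/(2πε₀r) = (3.78e-6)/(2π·8.85×10^-12·0.18) = 3.78×10^5 N/C.

|E| ≈ 3.78×10^5 N/C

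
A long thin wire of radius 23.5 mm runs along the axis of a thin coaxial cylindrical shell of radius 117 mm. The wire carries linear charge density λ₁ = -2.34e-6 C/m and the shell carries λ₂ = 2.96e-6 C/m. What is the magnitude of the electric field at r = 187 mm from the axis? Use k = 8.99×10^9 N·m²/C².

By cylindrical symmetry E is radial; use a coaxial Gaussian cylinder of radius 187 mm and length L (r > 117 mm, enclosing both).
λ_enc = λ₁ + λ₂ = (-2.34×10^-6) + (2.96×10^-6) = 6.20e-7 C/m.
Applying ∮E·dA = Q_enc/ε₀ with the end caps contributing no flux:
E = 2k|λ_enc|/r = 2(8.99×10^9)(6.20×10^-7)/(0.187) = 5.96×10^4 N/C.

E ≈ 5.96e4 N/C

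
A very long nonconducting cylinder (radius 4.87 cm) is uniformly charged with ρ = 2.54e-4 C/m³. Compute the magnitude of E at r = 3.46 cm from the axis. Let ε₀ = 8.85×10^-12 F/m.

E = 4.97e5 V/m

By cylindrical symmetry E is radial; use a coaxial Gaussian cylinder of radius 3.46 cm and length L (r < R).
Charge inside radius r per length L is ρ·πr²·L, so λ_enc = ρπr² = 9.553e-7 C/m.
Applying ∮E·dA = Q_enc/ε₀ with the end caps contributing no flux:
E = |λ_enc|/(2πε₀r) = (9.553×10^-7)/(2π·8.85×10^-12·0.0346) = 4.97e5 N/C.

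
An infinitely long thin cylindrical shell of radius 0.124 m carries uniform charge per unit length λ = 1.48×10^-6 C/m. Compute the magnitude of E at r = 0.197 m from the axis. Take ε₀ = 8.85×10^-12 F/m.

|E| = 1.35×10^5 N/C

Choose a coaxial cylinder of radius r = 0.197 m (arbitrary length L) as the Gaussian surface (r > 0.124 m).
The full line charge is enclosed: λ_enc = 1.48×10^-6 C/m.
Since E is radial and uniform over the curved surface, Φ = E·2πrL = Q_enc/ε₀ = λ_enc L/ε₀.
E = |λ_enc|/(2πε₀r) = (1.48e-6)/(2π·8.85×10^-12·0.197) = 1.35×10^5 N/C.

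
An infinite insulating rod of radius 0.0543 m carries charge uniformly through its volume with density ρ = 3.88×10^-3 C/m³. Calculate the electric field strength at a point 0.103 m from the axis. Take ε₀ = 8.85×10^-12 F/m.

By cylindrical symmetry E is radial; use a coaxial Gaussian cylinder of radius 0.103 m and length L (r > 0.0543 m, full cross-section enclosed).
λ_enc = ρ·πR² = (3.88×10^-3)π(0.0543)² = 3.594×10^-5 C/m.
Applying ∮E·dA = Q_enc/ε₀ with the end caps contributing no flux:
E = |λ_enc|/(2πε₀r) = (3.594×10^-5)/(2π·8.85×10^-12·0.103) = 6.28×10^6 N/C.

E ≈ 6.28e6 N/C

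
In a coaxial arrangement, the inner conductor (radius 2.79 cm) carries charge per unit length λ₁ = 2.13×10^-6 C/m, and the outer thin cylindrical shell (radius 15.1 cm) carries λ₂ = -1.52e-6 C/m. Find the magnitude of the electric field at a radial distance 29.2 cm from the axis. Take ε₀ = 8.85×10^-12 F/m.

Coaxial Gaussian cylinder, radius r = 29.2 cm, length L (r > 15.1 cm, enclosing both).
λ_enc = λ₁ + λ₂ = (2.13×10^-6) + (-1.52×10^-6) = 6.10×10^-7 C/m.
Since E is radial and uniform over the curved surface, Φ = E·2πrL = Q_enc/ε₀ = λ_enc L/ε₀.
E = |λ_enc|/(2πε₀r) = (6.10×10^-7)/(2π·8.85×10^-12·0.292) = 3.76e4 N/C.

|E| = 3.76e4 V/m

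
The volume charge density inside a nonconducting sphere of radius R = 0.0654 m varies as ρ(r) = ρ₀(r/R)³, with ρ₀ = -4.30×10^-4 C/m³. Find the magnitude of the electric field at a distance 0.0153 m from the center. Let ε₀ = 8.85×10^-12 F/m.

1.59e3 V/m

By spherical symmetry E is radial; choose a Gaussian sphere of radius r = 0.0153 m (r < R).
Q_enc = ∫₀^r ρ(r')·4πr'² dr' = (4πρ₀/R³) ∫₀^r r'^5 dr' = 4πρ₀ r^6/(6·R³) = -4.13×10^-11 C.
Gauss's law: E·4πr² = Q_enc/ε₀.
E = |Q_enc|/(4πε₀r²) = (4.13×10^-11)/(4π·8.85×10^-12·(0.0153)²) = 1.59×10^3 N/C.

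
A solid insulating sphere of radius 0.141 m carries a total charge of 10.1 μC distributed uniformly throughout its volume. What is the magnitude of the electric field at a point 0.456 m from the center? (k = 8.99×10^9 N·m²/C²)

4.37×10^5 N/C

Symmetry ⇒ E = E(r) r̂. Gaussian sphere of radius r = 0.456 m (r > R, so the entire charge is enclosed).
Q_enc = 10.1 μC = 1.01×10^-5 C.
Applying ∮E·dA = Q_enc/ε₀ with Φ = E(4πr²):
E = k|Q_enc|/r² = (8.99×10^9)(1.01×10^-5)/(0.456)² = 4.37×10^5 N/C.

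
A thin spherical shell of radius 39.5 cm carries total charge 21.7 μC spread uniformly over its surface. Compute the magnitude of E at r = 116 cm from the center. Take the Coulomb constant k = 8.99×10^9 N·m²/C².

E = 1.45×10^5 N/C

By spherical symmetry E is radial; choose a Gaussian sphere of radius r = 116 cm (r > 39.5 cm).
The entire shell is enclosed: Q_enc = 2.17e-5 C.
Since E is radial and uniform over the Gaussian sphere, Φ = E·4πr² = Q_enc/ε₀.
E = k|Q_enc|/r² = (8.99×10^9)(2.17e-5)/(1.16)² = 1.45×10^5 N/C.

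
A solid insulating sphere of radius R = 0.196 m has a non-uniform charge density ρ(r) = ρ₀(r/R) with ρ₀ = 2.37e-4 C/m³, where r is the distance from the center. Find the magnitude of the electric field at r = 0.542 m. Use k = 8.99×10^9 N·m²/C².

E ≈ 1.72×10^5 N/C

Symmetry ⇒ E = E(r) r̂. Gaussian sphere of radius r = 0.542 m (r > R, all charge enclosed).
Q_enc = 4π ∫₀^R ρ₀(r'/R)^1 r'² dr' = 4πρ₀R³/4 = 5.606×10^-6 C.
Gauss's law: E·4πr² = Q_enc/ε₀.
E = k|Q_enc|/r² = (8.99×10^9)(5.606×10^-6)/(0.542)² = 1.72e5 N/C.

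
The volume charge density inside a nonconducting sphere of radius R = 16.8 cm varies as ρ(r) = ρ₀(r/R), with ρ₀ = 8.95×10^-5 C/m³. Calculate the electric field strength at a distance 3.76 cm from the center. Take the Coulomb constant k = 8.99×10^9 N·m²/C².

Use a concentric Gaussian sphere at r = 3.76 cm (r < R).
Q_enc = ∫₀^r ρ(r')·4πr'² dr' = (4πρ₀/R) ∫₀^r r'^3 dr' = 4πρ₀ r^4/(4·R) = 3.345×10^-9 C.
Since E is radial and uniform over the Gaussian sphere, Φ = E·4πr² = Q_enc/ε₀.
E = k|Q_enc|/r² = (8.99×10^9)(3.345e-9)/(0.0376)² = 2.13e4 N/C.

E = 2.13×10^4 V/m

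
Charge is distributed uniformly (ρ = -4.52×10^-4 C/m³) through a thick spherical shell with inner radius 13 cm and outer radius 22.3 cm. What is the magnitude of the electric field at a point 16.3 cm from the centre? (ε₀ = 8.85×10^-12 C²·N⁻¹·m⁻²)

By spherical symmetry E is radial; choose a Gaussian sphere of radius r = 16.3 cm (within the shell material, 13 cm < r < 22.3 cm).
Enclosed charge is the volume from a to r: Q_enc = (4π/3)ρ(r³ − a³) = -4.04×10^-6 C.
By Gauss's law, ∮E·dA = E·4πr² = Q_enc/ε₀.
E = |Q_enc|/(4πε₀r²) = (4.04e-6)/(4π·8.85×10^-12·(0.163)²) = 1.37×10^6 N/C.

|E| ≈ 1.37×10^6 V/m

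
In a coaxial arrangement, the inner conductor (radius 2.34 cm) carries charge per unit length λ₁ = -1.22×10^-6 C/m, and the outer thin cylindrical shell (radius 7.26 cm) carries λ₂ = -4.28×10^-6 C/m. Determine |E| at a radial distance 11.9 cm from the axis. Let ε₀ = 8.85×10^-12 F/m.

Coaxial Gaussian cylinder, radius r = 11.9 cm, length L (r > 7.26 cm, enclosing both).
λ_enc = λ₁ + λ₂ = (-1.22×10^-6) + (-4.28e-6) = -5.50×10^-6 C/m.
Applying ∮E·dA = Q_enc/ε₀ with the end caps contributing no flux:
E = |λ_enc|/(2πε₀r) = (5.50×10^-6)/(2π·8.85×10^-12·0.119) = 8.31×10^5 N/C.

8.31×10^5 N/C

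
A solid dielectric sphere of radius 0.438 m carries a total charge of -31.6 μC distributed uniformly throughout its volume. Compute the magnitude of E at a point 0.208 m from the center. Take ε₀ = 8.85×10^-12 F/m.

|E| = 7.03×10^5 N/C

Use a concentric Gaussian sphere at r = 0.208 m (r < R).
For a uniform sphere the enclosed fraction is (r/R)³, so Q_enc = (-31.6 μC)(0.208/0.438)³ = -3.384e-6 C.
By Gauss's law, ∮E·dA = E·4πr² = Q_enc/ε₀.
E = |Q_enc|/(4πε₀r²) = (3.384×10^-6)/(4π·8.85×10^-12·(0.208)²) = 7.03e5 N/C.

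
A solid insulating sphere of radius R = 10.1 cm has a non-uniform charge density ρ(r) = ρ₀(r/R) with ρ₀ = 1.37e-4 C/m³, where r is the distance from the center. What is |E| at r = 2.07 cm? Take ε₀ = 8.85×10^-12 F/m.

By spherical symmetry E is radial; choose a Gaussian sphere of radius r = 2.07 cm (r < R).
Integrate the density: Q_enc = 4π ∫₀^r ρ₀(r'/R)^1 r'² dr' = 4πρ₀ r^4/(4·R) = 7.824×10^-10 C.
Applying ∮E·dA = Q_enc/ε₀ with Φ = E(4πr²):
E = |Q_enc|/(4πε₀r²) = (7.824e-10)/(4π·8.85×10^-12·(0.0207)²) = 1.64×10^4 N/C.

E = 1.64×10^4 N/C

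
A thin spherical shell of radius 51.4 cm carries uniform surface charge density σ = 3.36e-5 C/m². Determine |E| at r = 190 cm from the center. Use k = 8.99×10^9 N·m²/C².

E ≈ 2.78e5 N/C

By spherical symmetry E is radial; choose a Gaussian sphere of radius r = 190 cm (r > 51.4 cm).
The entire shell is enclosed: Q_enc = σ·4πR² = (3.36×10^-5)·4π·(0.514)² = 1.116×10^-4 C.
Gauss's law: E·4πr² = Q_enc/ε₀.
E = k|Q_enc|/r² = (8.99×10^9)(1.116×10^-4)/(1.9)² = 2.78×10^5 N/C.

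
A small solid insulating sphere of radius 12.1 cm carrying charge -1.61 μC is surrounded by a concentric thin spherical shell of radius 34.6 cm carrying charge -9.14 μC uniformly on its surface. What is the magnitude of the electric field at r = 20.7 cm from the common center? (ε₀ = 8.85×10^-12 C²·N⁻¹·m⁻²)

By spherical symmetry E is radial; choose a Gaussian sphere of radius r = 20.7 cm (between the bodies, 12.1 cm < r < 34.6 cm).
Only the inner charge is enclosed; the outer shell contributes nothing inside itself. Q_enc = -1.61 μC = -1.61×10^-6 C.
Applying ∮E·dA = Q_enc/ε₀ with Φ = E(4πr²):
E = |Q_enc|/(4πε₀r²) = (1.61×10^-6)/(4π·8.85×10^-12·(0.207)²) = 3.38×10^5 N/C.

3.38×10^5 N/C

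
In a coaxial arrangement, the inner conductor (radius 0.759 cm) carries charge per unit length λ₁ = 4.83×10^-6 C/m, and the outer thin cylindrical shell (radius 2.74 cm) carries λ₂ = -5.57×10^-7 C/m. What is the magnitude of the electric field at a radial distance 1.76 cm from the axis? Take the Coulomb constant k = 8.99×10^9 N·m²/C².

|E| = 4.93×10^6 N/C

Take a coaxial cylindrical Gaussian surface of radius r = 1.76 cm and length L (between the conductors, 0.759 cm < r < 2.74 cm).
Only the inner wire is enclosed; the outer shell contributes nothing inside itself. λ_enc = λ₁ = 4.83×10^-6 C/m.
Gauss's law: E·2πrL = λ_enc L/ε₀.
E = 2k|λ_enc|/r = 2(8.99×10^9)(4.83e-6)/(0.0176) = 4.93×10^6 N/C.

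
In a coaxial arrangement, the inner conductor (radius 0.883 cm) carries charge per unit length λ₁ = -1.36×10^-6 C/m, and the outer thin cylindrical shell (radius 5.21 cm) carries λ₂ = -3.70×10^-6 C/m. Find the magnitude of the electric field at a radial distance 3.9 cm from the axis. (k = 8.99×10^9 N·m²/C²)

6.27×10^5 N/C

Take a coaxial cylindrical Gaussian surface of radius r = 3.9 cm and length L (between the conductors, 0.883 cm < r < 5.21 cm).
The shell at 5.21 cm lies outside the Gaussian surface, so λ_enc = λ₁ = -1.36e-6 C/m.
Since E is radial and uniform over the curved surface, Φ = E·2πrL = Q_enc/ε₀ = λ_enc L/ε₀.
E = 2k|λ_enc|/r = 2(8.99×10^9)(1.36e-6)/(0.039) = 6.27e5 N/C.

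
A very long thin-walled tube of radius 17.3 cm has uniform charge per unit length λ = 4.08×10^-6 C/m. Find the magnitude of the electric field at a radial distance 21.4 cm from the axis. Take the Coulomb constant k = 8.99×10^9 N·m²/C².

E = 3.43e5 N/C

Coaxial Gaussian cylinder, radius r = 21.4 cm, length L (r > 17.3 cm).
The full line charge is enclosed: λ_enc = 4.08×10^-6 C/m.
Since E is radial and uniform over the curved surface, Φ = E·2πrL = Q_enc/ε₀ = λ_enc L/ε₀.
E = 2k|λ_enc|/r = 2(8.99×10^9)(4.08×10^-6)/(0.214) = 3.43×10^5 N/C.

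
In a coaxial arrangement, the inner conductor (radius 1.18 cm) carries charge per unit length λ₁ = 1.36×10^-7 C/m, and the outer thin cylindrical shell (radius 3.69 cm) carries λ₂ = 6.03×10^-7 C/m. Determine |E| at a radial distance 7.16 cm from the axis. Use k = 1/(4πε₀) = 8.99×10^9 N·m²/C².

1.86×10^5 V/m

By cylindrical symmetry E is radial; use a coaxial Gaussian cylinder of radius 7.16 cm and length L (r > 3.69 cm, enclosing both).
λ_enc = λ₁ + λ₂ = (1.36e-7) + (6.03×10^-7) = 7.39×10^-7 C/m.
By Gauss's law (flux through the curved wall only), E·2πrL = λ_enc L/ε₀.
E = 2k|λ_enc|/r = 2(8.99×10^9)(7.39e-7)/(0.0716) = 1.86e5 N/C.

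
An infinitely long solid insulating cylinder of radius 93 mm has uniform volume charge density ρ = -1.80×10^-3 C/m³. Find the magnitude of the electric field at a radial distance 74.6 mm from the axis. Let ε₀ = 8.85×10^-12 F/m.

E = 7.59e6 V/m

By cylindrical symmetry E is radial; use a coaxial Gaussian cylinder of radius 74.6 mm and length L (r < R).
Charge inside radius r per length L is ρ·πr²·L, so λ_enc = ρπr² = -3.147e-5 C/m.
By Gauss's law (flux through the curved wall only), E·2πrL = λ_enc L/ε₀.
E = |λ_enc|/(2πε₀r) = (3.147×10^-5)/(2π·8.85×10^-12·0.0746) = 7.59×10^6 N/C.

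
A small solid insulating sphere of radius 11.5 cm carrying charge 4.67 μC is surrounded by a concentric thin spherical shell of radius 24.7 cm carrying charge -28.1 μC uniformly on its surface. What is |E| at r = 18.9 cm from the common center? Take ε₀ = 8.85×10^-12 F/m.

E = 1.18e6 V/m

Use a concentric Gaussian sphere at r = 18.9 cm (between the bodies, 11.5 cm < r < 24.7 cm).
Only the inner charge is enclosed; the outer shell contributes nothing inside itself. Q_enc = 4.67 μC = 4.67×10^-6 C.
Since E is radial and uniform over the Gaussian sphere, Φ = E·4πr² = Q_enc/ε₀.
E = |Q_enc|/(4πε₀r²) = (4.67×10^-6)/(4π·8.85×10^-12·(0.189)²) = 1.18e6 N/C.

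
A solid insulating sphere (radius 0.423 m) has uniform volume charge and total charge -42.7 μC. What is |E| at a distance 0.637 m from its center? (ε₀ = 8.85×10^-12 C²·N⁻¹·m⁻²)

Take a concentric spherical Gaussian surface of radius r = 0.637 m (r > R, so the entire charge is enclosed).
Q_enc = -42.7 μC = -4.27×10^-5 C.
By Gauss's law, ∮E·dA = E·4πr² = Q_enc/ε₀.
E = |Q_enc|/(4πε₀r²) = (4.27e-5)/(4π·8.85×10^-12·(0.637)²) = 9.46×10^5 N/C.

E = 9.46e5 N/C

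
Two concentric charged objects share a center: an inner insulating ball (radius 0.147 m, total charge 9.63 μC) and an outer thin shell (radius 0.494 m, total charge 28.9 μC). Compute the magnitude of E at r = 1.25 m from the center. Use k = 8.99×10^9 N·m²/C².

Take a concentric spherical Gaussian surface of radius r = 1.25 m (r > 0.494 m, enclosing both).
Q_enc = (9.63 μC) + (28.9 μC) = 3.853e-5 C.
Gauss's law: E·4πr² = Q_enc/ε₀.
E = k|Q_enc|/r² = (8.99×10^9)(3.853×10^-5)/(1.25)² = 2.22e5 N/C.

E ≈ 2.22×10^5 V/m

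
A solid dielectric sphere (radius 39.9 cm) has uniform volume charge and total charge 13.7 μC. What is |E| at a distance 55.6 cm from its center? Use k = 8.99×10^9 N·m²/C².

3.98×10^5 V/m

Use a concentric Gaussian sphere at r = 55.6 cm (r > R, so the entire charge is enclosed).
Q_enc = 13.7 μC = 1.37×10^-5 C.
By Gauss's law, ∮E·dA = E·4πr² = Q_enc/ε₀.
E = k|Q_enc|/r² = (8.99×10^9)(1.37e-5)/(0.556)² = 3.98e5 N/C.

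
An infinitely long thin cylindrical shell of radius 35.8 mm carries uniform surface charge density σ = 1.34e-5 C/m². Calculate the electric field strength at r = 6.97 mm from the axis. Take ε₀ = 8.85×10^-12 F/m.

E = 0 (no enclosed charge)

Coaxial Gaussian cylinder, radius r = 6.97 mm, length L (r < 35.8 mm, inside the shell).
All the surface charge lies outside this cylinder: Q_enc = 0, hence E = 0.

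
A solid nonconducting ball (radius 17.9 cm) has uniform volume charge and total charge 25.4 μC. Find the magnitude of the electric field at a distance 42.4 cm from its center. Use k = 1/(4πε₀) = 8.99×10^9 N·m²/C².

|E| ≈ 1.27e6 N/C

By spherical symmetry E is radial; choose a Gaussian sphere of radius r = 42.4 cm (r > R, so the entire charge is enclosed).
Q_enc = 25.4 μC = 2.54e-5 C.
By Gauss's law, ∮E·dA = E·4πr² = Q_enc/ε₀.
E = k|Q_enc|/r² = (8.99×10^9)(2.54×10^-5)/(0.424)² = 1.27×10^6 N/C.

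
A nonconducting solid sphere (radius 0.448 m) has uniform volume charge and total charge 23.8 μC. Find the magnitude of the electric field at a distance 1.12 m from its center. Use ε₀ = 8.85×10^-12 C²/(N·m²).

Use a concentric Gaussian sphere at r = 1.12 m (r > R, so the entire charge is enclosed).
Q_enc = 23.8 μC = 2.38e-5 C.
By Gauss's law, ∮E·dA = E·4πr² = Q_enc/ε₀.
E = |Q_enc|/(4πε₀r²) = (2.38×10^-5)/(4π·8.85×10^-12·(1.12)²) = 1.71×10^5 N/C.

1.71e5 N/C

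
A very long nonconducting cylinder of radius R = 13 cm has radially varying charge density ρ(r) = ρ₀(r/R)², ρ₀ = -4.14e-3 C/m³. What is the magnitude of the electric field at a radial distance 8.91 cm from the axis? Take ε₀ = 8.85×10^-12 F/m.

E ≈ 4.89×10^6 V/m

Coaxial Gaussian cylinder, radius r = 8.91 cm, length L (r < R).
Integrating ρ over the cross-section to radius r: λ_enc = (2πρ₀/R²) ∫₀^r r'^3 dr' = 2πρ₀ r^4/(4·R²) = -2.425e-5 C/m.
Applying ∮E·dA = Q_enc/ε₀ with the end caps contributing no flux:
E = |λ_enc|/(2πε₀r) = (2.425×10^-5)/(2π·8.85×10^-12·0.0891) = 4.89×10^6 N/C.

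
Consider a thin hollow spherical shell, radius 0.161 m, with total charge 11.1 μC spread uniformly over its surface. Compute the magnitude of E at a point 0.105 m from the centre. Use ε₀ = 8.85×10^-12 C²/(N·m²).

|E| = 0 V/m

Symmetry ⇒ E = E(r) r̂. Gaussian sphere of radius r = 0.105 m (inside the shell, r < 0.161 m).
No charge lies within this surface, so Q_enc = 0 and Gauss's law gives E·4πr² = 0 ⇒ E = 0.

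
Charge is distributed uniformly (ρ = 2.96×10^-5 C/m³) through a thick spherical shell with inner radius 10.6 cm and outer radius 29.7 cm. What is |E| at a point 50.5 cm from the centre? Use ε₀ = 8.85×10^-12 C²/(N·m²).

E = 1.09×10^5 V/m

Take a concentric spherical Gaussian surface of radius r = 50.5 cm (r > 29.7 cm, enclosing the whole shell).
Q_enc = ρ·(4π/3)(b³ − a³) = (2.96×10^-5)·(4π/3)·((0.297)³ − (0.106)³) = 3.101e-6 C.
Applying ∮E·dA = Q_enc/ε₀ with Φ = E(4πr²):
E = |Q_enc|/(4πε₀r²) = (3.101e-6)/(4π·8.85×10^-12·(0.505)²) = 1.09×10^5 N/C.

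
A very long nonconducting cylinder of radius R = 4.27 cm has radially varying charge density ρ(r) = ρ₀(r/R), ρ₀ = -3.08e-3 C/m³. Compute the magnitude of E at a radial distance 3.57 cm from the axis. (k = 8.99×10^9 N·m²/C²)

E ≈ 3.46×10^6 V/m

Coaxial Gaussian cylinder, radius r = 3.57 cm, length L (r < R).
Integrating ρ over the cross-section to radius r: λ_enc = (2πρ₀/R) ∫₀^r r'^2 dr' = 2πρ₀ r^3/(3·R) = -6.874×10^-6 C/m.
Gauss's law: E·2πrL = λ_enc L/ε₀.
E = 2k|λ_enc|/r = 2(8.99×10^9)(6.874×10^-6)/(0.0357) = 3.46×10^6 N/C.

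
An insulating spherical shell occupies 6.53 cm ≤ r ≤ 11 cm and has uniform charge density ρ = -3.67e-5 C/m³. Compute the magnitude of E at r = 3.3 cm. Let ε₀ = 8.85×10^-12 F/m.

|E| = 0 N/C

Take a concentric spherical Gaussian surface of radius r = 3.3 cm (r < 6.53 cm, inside the empty cavity).
No charge is enclosed, so by Gauss's law E·4πr² = 0 ⇒ E = 0.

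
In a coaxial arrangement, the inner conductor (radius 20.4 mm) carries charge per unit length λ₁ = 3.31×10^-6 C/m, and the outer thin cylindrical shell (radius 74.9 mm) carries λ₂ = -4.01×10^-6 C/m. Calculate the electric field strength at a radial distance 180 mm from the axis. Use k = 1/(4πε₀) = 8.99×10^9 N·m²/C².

|E| ≈ 6.99e4 V/m

Choose a coaxial cylinder of radius r = 180 mm (arbitrary length L) as the Gaussian surface (r > 74.9 mm, enclosing both).
λ_enc = λ₁ + λ₂ = (3.31e-6) + (-4.01e-6) = -7.00×10^-7 C/m.
Since E is radial and uniform over the curved surface, Φ = E·2πrL = Q_enc/ε₀ = λ_enc L/ε₀.
E = 2k|λ_enc|/r = 2(8.99×10^9)(7.00×10^-7)/(0.18) = 6.99×10^4 N/C.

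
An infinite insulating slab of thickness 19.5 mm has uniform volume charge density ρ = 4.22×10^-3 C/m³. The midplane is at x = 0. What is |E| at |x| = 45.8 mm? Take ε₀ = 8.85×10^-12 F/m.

The point |x| = 45.8 mm lies outside the slab (half-thickness 0.00975 m). A symmetric pillbox spanning the full slab encloses Q_enc = ρ·d·A.
Flux = 2EA ⇒ E = |ρ|d/(2ε₀), independent of distance outside.
E = (4.22×10^-3)(0.0195)/(2·8.85×10^-12) = 4.65×10^6 N/C.

E ≈ 4.65e6 N/C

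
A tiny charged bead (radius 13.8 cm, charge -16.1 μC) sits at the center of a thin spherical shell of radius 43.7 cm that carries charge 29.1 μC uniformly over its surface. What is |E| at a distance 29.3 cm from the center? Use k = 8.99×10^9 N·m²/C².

Use a concentric Gaussian sphere at r = 29.3 cm (between the bodies, 13.8 cm < r < 43.7 cm).
The shell at 43.7 cm lies outside the Gaussian surface, so Q_enc = -16.1 μC = -1.61e-5 C.
By Gauss's law, ∮E·dA = E·4πr² = Q_enc/ε₀.
E = k|Q_enc|/r² = (8.99×10^9)(1.61e-5)/(0.293)² = 1.69e6 N/C.

E ≈ 1.69×10^6 V/m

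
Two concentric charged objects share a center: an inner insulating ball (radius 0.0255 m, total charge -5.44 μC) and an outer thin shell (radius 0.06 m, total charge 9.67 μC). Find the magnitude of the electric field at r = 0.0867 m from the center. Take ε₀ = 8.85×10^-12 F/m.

E = 5.06×10^6 V/m

Symmetry ⇒ E = E(r) r̂. Gaussian sphere of radius r = 0.0867 m (r > 0.06 m, enclosing both).
Q_enc = (-5.44 μC) + (9.67 μC) = 4.23×10^-6 C.
Since E is radial and uniform over the Gaussian sphere, Φ = E·4πr² = Q_enc/ε₀.
E = |Q_enc|/(4πε₀r²) = (4.23e-6)/(4π·8.85×10^-12·(0.0867)²) = 5.06×10^6 N/C.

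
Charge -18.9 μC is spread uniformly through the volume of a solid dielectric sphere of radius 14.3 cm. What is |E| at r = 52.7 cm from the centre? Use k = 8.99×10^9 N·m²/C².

Take a concentric spherical Gaussian surface of radius r = 52.7 cm (r > R, so the entire charge is enclosed).
Q_enc = -18.9 μC = -1.89×10^-5 C.
By Gauss's law, ∮E·dA = E·4πr² = Q_enc/ε₀.
E = k|Q_enc|/r² = (8.99×10^9)(1.89e-5)/(0.527)² = 6.12×10^5 N/C.

|E| ≈ 6.12e5 N/C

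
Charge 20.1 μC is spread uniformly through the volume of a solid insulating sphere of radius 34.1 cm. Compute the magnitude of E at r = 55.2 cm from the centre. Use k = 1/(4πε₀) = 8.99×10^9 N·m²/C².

E ≈ 5.93×10^5 N/C

Symmetry ⇒ E = E(r) r̂. Gaussian sphere of radius r = 55.2 cm (r > R, so the entire charge is enclosed).
Q_enc = 20.1 μC = 2.01×10^-5 C.
Applying ∮E·dA = Q_enc/ε₀ with Φ = E(4πr²):
E = k|Q_enc|/r² = (8.99×10^9)(2.01×10^-5)/(0.552)² = 5.93e5 N/C.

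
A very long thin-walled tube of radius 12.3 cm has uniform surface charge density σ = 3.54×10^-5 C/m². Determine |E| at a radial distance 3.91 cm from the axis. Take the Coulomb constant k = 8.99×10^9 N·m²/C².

|E| = 0 N/C

Take a coaxial cylindrical Gaussian surface of radius r = 3.91 cm and length L (r < 12.3 cm, inside the shell).
All the surface charge lies outside this cylinder: Q_enc = 0, hence E = 0.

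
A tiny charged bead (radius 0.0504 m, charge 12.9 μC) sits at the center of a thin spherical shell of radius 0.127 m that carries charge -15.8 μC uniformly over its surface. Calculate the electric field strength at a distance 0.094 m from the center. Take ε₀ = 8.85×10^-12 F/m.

By spherical symmetry E is radial; choose a Gaussian sphere of radius r = 0.094 m (between the bodies, 0.0504 m < r < 0.127 m).
The shell at 0.127 m lies outside the Gaussian surface, so Q_enc = 12.9 μC = 1.29×10^-5 C.
Applying ∮E·dA = Q_enc/ε₀ with Φ = E(4πr²):
E = |Q_enc|/(4πε₀r²) = (1.29e-5)/(4π·8.85×10^-12·(0.094)²) = 1.31×10^7 N/C.

1.31×10^7 V/m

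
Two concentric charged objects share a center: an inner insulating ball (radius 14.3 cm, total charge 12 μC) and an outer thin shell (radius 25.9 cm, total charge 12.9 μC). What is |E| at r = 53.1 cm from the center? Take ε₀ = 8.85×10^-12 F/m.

|E| = 7.94e5 N/C

Symmetry ⇒ E = E(r) r̂. Gaussian sphere of radius r = 53.1 cm (r > 25.9 cm, enclosing both).
Q_enc = (12 μC) + (12.9 μC) = 2.49×10^-5 C.
Since E is radial and uniform over the Gaussian sphere, Φ = E·4πr² = Q_enc/ε₀.
E = |Q_enc|/(4πε₀r²) = (2.49×10^-5)/(4π·8.85×10^-12·(0.531)²) = 7.94×10^5 N/C.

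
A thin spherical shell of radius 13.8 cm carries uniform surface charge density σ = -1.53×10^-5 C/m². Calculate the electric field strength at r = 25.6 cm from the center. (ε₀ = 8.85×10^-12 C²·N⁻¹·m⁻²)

Use a concentric Gaussian sphere at r = 25.6 cm (r > 13.8 cm).
The entire shell is enclosed: Q_enc = σ·4πR² = (-1.53e-5)·4π·(0.138)² = -3.662e-6 C.
Gauss's law: E·4πr² = Q_enc/ε₀.
E = |Q_enc|/(4πε₀r²) = (3.662×10^-6)/(4π·8.85×10^-12·(0.256)²) = 5.02×10^5 N/C.

E ≈ 5.02e5 V/m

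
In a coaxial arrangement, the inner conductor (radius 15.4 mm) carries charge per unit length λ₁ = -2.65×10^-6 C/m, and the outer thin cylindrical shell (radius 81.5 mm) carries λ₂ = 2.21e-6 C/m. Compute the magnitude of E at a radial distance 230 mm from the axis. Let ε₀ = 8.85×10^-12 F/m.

By cylindrical symmetry E is radial; use a coaxial Gaussian cylinder of radius 230 mm and length L (r > 81.5 mm, enclosing both).
λ_enc = λ₁ + λ₂ = (-2.65×10^-6) + (2.21e-6) = -4.40e-7 C/m.
Gauss's law: E·2πrL = λ_enc L/ε₀.
E = |λ_enc|/(2πε₀r) = (4.40×10^-7)/(2π·8.85×10^-12·0.23) = 3.44×10^4 N/C.

E = 3.44e4 N/C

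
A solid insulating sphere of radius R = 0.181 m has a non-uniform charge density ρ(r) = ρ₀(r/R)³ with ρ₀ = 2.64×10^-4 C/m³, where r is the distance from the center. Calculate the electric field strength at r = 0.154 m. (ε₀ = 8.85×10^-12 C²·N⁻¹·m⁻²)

By spherical symmetry E is radial; choose a Gaussian sphere of radius r = 0.154 m (r < R).
Q_enc = ∫₀^r ρ(r')·4πr'² dr' = (4πρ₀/R³) ∫₀^r r'^5 dr' = 4πρ₀ r^6/(6·R³) = 1.244e-6 C.
Applying ∮E·dA = Q_enc/ε₀ with Φ = E(4πr²):
E = |Q_enc|/(4πε₀r²) = (1.244×10^-6)/(4π·8.85×10^-12·(0.154)²) = 4.72×10^5 N/C.

|E| ≈ 4.72e5 N/C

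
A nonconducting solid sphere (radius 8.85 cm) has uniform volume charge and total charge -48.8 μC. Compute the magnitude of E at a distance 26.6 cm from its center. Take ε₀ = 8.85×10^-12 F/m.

|E| ≈ 6.20×10^6 N/C

Take a concentric spherical Gaussian surface of radius r = 26.6 cm (r > R, so the entire charge is enclosed).
Q_enc = -48.8 μC = -4.88e-5 C.
Gauss's law: E·4πr² = Q_enc/ε₀.
E = |Q_enc|/(4πε₀r²) = (4.88×10^-5)/(4π·8.85×10^-12·(0.266)²) = 6.20e6 N/C.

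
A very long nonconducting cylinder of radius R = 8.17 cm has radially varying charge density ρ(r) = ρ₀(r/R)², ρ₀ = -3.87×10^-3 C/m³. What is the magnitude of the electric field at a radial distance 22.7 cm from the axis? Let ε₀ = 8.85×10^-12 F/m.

E ≈ 3.21e6 N/C

Coaxial Gaussian cylinder, radius r = 22.7 cm, length L (r > R, full charge per length enclosed).
λ_enc = 2π ∫₀^R ρ₀(r'/R)^2 r' dr' = 2πρ₀R²/4 = -4.058e-5 C/m.
By Gauss's law (flux through the curved wall only), E·2πrL = λ_enc L/ε₀.
E = |λ_enc|/(2πε₀r) = (4.058×10^-5)/(2π·8.85×10^-12·0.227) = 3.21×10^6 N/C.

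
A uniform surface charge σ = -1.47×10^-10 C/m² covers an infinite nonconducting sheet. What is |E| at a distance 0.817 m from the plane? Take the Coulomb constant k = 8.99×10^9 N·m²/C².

By planar symmetry E is perpendicular to the sheet and uniform; use a Gaussian pillbox with flat faces of area A on each side of the sheet.
Flux Φ = 2EA and Q_enc = σA, so 2EA = σA/ε₀ ⇒ E = |σ|/(2ε₀), independent of distance.
E = 2πk|σ| = 2π(8.99×10^9)(1.47e-10) = 8.3 N/C.

|E| = 8.3 V/m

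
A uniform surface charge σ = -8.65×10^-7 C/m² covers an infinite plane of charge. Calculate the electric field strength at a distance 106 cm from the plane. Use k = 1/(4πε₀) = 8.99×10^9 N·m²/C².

E = 4.89×10^4 N/C

Choose a cylindrical pillbox piercing the sheet, end faces (area A) parallel to it.
Only the two end caps contribute flux: Φ = 2EA. With Q_enc = σA, Gauss's law gives E = |σ|/(2ε₀).
E = 2πk|σ| = 2π(8.99×10^9)(8.65×10^-7) = 4.89e4 N/C.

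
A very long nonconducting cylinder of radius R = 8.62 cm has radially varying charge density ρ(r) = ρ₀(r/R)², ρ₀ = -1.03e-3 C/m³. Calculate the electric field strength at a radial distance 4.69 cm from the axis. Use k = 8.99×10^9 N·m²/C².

E = 4.04e5 V/m

Coaxial Gaussian cylinder, radius r = 4.69 cm, length L (r < R).
λ_enc = ∫₀^r ρ(r')·2πr' dr' = (2πρ₀/R²)·r^4/4 = -1.053×10^-6 C/m.
Since E is radial and uniform over the curved surface, Φ = E·2πrL = Q_enc/ε₀ = λ_enc L/ε₀.
E = 2k|λ_enc|/r = 2(8.99×10^9)(1.053e-6)/(0.0469) = 4.04×10^5 N/C.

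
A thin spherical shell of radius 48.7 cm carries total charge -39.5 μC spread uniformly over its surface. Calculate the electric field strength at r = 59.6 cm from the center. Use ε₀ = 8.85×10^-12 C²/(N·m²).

|E| = 1.00×10^6 N/C

Take a concentric spherical Gaussian surface of radius r = 59.6 cm (r > 48.7 cm).
The entire shell is enclosed: Q_enc = -3.95×10^-5 C.
Applying ∮E·dA = Q_enc/ε₀ with Φ = E(4πr²):
E = |Q_enc|/(4πε₀r²) = (3.95e-5)/(4π·8.85×10^-12·(0.596)²) = 1.00e6 N/C.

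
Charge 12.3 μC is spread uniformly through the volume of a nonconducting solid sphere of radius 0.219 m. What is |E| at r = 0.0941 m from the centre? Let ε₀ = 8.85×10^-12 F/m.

|E| = 9.91×10^5 V/m

By spherical symmetry E is radial; choose a Gaussian sphere of radius r = 0.0941 m (r < R).
For a uniform sphere the enclosed fraction is (r/R)³, so Q_enc = (12.3 μC)(0.0941/0.219)³ = 9.758×10^-7 C.
Gauss's law: E·4πr² = Q_enc/ε₀.
E = |Q_enc|/(4πε₀r²) = (9.758×10^-7)/(4π·8.85×10^-12·(0.0941)²) = 9.91×10^5 N/C.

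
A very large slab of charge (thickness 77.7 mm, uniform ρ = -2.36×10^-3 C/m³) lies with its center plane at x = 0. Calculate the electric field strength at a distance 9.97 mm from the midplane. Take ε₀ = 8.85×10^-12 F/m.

|E| ≈ 2.66e6 V/m

By symmetry E is perpendicular to the slab. A Gaussian pillbox from −9.97 mm to +9.97 mm (face area A) lies entirely within the slab.
Q_enc = ρ·(2x)·A and flux = 2EA, so 2EA = 2ρxA/ε₀ ⇒ E = |ρ|x/ε₀.
E = (2.36×10^-3)(0.00997)/(8.85×10^-12) = 2.66×10^6 N/C.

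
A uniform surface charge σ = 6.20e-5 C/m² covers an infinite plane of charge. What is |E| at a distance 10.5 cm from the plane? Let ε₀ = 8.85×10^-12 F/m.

The symmetry is planar: E is normal to the sheet and the same magnitude on both sides. Take a pillbox straddling the sheet with end-cap area A.
Only the two end caps contribute flux: Φ = 2EA. With Q_enc = σA, Gauss's law gives E = |σ|/(2ε₀).
E = |σ|/(2ε₀) = (6.20×10^-5)/(2·8.85×10^-12) = 3.50×10^6 N/C.

E = 3.50×10^6 V/m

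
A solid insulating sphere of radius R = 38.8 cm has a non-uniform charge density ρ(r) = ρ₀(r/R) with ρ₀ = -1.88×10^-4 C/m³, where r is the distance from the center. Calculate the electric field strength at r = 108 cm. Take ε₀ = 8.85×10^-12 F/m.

E ≈ 2.66e5 V/m

Symmetry ⇒ E = E(r) r̂. Gaussian sphere of radius r = 108 cm (r > R, all charge enclosed).
Q_enc = 4π ∫₀^R ρ₀(r'/R)^1 r'² dr' = 4πρ₀R³/4 = -3.45e-5 C.
Since E is radial and uniform over the Gaussian sphere, Φ = E·4πr² = Q_enc/ε₀.
E = |Q_enc|/(4πε₀r²) = (3.45e-5)/(4π·8.85×10^-12·(1.08)²) = 2.66×10^5 N/C.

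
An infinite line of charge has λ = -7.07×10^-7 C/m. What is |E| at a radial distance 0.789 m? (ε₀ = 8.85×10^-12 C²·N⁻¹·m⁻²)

E = 1.61×10^4 N/C

Take a coaxial cylindrical Gaussian surface of radius r = 0.789 m and length L.
Q_enc = λL, so λ_enc = -7.07×10^-7 C/m.
Applying ∮E·dA = Q_enc/ε₀ with the end caps contributing no flux:
E = |λ_enc|/(2πε₀r) = (7.07e-7)/(2π·8.85×10^-12·0.789) = 1.61e4 N/C.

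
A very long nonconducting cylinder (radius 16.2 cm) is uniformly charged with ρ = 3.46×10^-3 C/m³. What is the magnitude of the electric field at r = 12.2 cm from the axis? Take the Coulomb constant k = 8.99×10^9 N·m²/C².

By cylindrical symmetry E is radial; use a coaxial Gaussian cylinder of radius 12.2 cm and length L (r < R).
Charge inside radius r per length L is ρ·πr²·L, so λ_enc = ρπr² = 1.618×10^-4 C/m.
Applying ∮E·dA = Q_enc/ε₀ with the end caps contributing no flux:
E = 2k|λ_enc|/r = 2(8.99×10^9)(1.618e-4)/(0.122) = 2.38e7 N/C.

|E| = 2.38×10^7 N/C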